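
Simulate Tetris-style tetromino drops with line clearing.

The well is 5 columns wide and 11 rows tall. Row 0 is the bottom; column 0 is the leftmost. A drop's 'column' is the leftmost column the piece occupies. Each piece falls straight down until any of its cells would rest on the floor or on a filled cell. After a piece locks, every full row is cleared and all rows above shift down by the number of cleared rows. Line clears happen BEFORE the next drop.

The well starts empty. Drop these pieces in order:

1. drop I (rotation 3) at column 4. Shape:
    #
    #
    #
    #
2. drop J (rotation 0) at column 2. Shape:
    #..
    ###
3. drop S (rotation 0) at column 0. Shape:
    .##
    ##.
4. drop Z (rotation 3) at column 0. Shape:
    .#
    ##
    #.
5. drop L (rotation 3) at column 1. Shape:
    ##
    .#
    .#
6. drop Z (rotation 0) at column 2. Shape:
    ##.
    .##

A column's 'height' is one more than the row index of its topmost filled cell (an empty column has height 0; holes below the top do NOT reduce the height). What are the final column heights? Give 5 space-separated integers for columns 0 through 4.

Answer: 8 10 11 11 10

Derivation:
Drop 1: I rot3 at col 4 lands with bottom-row=0; cleared 0 line(s) (total 0); column heights now [0 0 0 0 4], max=4
Drop 2: J rot0 at col 2 lands with bottom-row=4; cleared 0 line(s) (total 0); column heights now [0 0 6 5 5], max=6
Drop 3: S rot0 at col 0 lands with bottom-row=5; cleared 0 line(s) (total 0); column heights now [6 7 7 5 5], max=7
Drop 4: Z rot3 at col 0 lands with bottom-row=6; cleared 0 line(s) (total 0); column heights now [8 9 7 5 5], max=9
Drop 5: L rot3 at col 1 lands with bottom-row=7; cleared 0 line(s) (total 0); column heights now [8 10 10 5 5], max=10
Drop 6: Z rot0 at col 2 lands with bottom-row=9; cleared 0 line(s) (total 0); column heights now [8 10 11 11 10], max=11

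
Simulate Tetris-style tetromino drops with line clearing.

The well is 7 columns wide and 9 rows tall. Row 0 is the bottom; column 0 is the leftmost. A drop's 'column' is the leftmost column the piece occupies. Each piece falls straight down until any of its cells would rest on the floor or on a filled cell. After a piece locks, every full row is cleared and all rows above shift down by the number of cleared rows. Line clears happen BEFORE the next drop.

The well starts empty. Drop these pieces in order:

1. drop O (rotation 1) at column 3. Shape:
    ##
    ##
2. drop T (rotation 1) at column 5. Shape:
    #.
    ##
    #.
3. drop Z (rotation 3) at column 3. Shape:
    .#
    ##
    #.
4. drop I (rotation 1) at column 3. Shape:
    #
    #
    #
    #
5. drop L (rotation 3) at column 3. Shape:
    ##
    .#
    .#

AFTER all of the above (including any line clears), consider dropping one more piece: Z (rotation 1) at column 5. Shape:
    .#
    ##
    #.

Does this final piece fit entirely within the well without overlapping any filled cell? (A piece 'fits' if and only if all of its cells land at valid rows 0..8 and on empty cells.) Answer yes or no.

Answer: yes

Derivation:
Drop 1: O rot1 at col 3 lands with bottom-row=0; cleared 0 line(s) (total 0); column heights now [0 0 0 2 2 0 0], max=2
Drop 2: T rot1 at col 5 lands with bottom-row=0; cleared 0 line(s) (total 0); column heights now [0 0 0 2 2 3 2], max=3
Drop 3: Z rot3 at col 3 lands with bottom-row=2; cleared 0 line(s) (total 0); column heights now [0 0 0 4 5 3 2], max=5
Drop 4: I rot1 at col 3 lands with bottom-row=4; cleared 0 line(s) (total 0); column heights now [0 0 0 8 5 3 2], max=8
Drop 5: L rot3 at col 3 lands with bottom-row=6; cleared 0 line(s) (total 0); column heights now [0 0 0 9 9 3 2], max=9
Test piece Z rot1 at col 5 (width 2): heights before test = [0 0 0 9 9 3 2]; fits = True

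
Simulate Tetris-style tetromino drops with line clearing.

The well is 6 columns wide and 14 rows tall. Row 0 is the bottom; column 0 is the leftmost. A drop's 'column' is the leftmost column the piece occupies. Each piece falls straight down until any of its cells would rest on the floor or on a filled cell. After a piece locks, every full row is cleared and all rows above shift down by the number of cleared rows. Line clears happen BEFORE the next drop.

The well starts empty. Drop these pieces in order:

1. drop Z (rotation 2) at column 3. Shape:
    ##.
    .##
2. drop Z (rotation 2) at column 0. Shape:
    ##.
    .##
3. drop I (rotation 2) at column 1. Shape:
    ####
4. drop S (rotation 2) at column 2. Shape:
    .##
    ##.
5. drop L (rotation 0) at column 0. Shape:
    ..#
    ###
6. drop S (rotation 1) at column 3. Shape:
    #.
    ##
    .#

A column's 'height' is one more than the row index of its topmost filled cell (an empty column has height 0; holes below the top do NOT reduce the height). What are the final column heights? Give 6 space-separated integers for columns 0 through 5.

Drop 1: Z rot2 at col 3 lands with bottom-row=0; cleared 0 line(s) (total 0); column heights now [0 0 0 2 2 1], max=2
Drop 2: Z rot2 at col 0 lands with bottom-row=0; cleared 0 line(s) (total 0); column heights now [2 2 1 2 2 1], max=2
Drop 3: I rot2 at col 1 lands with bottom-row=2; cleared 0 line(s) (total 0); column heights now [2 3 3 3 3 1], max=3
Drop 4: S rot2 at col 2 lands with bottom-row=3; cleared 0 line(s) (total 0); column heights now [2 3 4 5 5 1], max=5
Drop 5: L rot0 at col 0 lands with bottom-row=4; cleared 0 line(s) (total 0); column heights now [5 5 6 5 5 1], max=6
Drop 6: S rot1 at col 3 lands with bottom-row=5; cleared 0 line(s) (total 0); column heights now [5 5 6 8 7 1], max=8

Answer: 5 5 6 8 7 1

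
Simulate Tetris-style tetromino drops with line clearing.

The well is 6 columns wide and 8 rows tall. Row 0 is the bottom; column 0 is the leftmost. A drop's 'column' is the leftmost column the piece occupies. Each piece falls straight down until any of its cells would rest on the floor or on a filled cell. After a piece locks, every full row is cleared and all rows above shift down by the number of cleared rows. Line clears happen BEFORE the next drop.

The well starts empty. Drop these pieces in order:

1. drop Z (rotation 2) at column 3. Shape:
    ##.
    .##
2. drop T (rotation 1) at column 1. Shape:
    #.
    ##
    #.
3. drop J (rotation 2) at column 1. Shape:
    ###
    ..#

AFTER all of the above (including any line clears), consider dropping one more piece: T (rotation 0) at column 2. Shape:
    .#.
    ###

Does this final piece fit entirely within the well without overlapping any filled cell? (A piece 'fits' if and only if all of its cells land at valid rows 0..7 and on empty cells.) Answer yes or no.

Drop 1: Z rot2 at col 3 lands with bottom-row=0; cleared 0 line(s) (total 0); column heights now [0 0 0 2 2 1], max=2
Drop 2: T rot1 at col 1 lands with bottom-row=0; cleared 0 line(s) (total 0); column heights now [0 3 2 2 2 1], max=3
Drop 3: J rot2 at col 1 lands with bottom-row=2; cleared 0 line(s) (total 0); column heights now [0 4 4 4 2 1], max=4
Test piece T rot0 at col 2 (width 3): heights before test = [0 4 4 4 2 1]; fits = True

Answer: yes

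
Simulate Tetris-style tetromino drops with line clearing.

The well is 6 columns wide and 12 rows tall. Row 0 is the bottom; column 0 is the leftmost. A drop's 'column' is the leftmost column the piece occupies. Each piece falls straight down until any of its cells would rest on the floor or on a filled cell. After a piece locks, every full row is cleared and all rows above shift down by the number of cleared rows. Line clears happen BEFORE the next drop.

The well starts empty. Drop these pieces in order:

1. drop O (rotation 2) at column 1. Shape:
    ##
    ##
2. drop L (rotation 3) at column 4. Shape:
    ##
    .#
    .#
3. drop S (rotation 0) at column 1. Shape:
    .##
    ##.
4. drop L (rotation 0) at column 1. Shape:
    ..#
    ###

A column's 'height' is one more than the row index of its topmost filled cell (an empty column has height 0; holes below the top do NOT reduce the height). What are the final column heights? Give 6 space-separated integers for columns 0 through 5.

Answer: 0 5 5 6 3 3

Derivation:
Drop 1: O rot2 at col 1 lands with bottom-row=0; cleared 0 line(s) (total 0); column heights now [0 2 2 0 0 0], max=2
Drop 2: L rot3 at col 4 lands with bottom-row=0; cleared 0 line(s) (total 0); column heights now [0 2 2 0 3 3], max=3
Drop 3: S rot0 at col 1 lands with bottom-row=2; cleared 0 line(s) (total 0); column heights now [0 3 4 4 3 3], max=4
Drop 4: L rot0 at col 1 lands with bottom-row=4; cleared 0 line(s) (total 0); column heights now [0 5 5 6 3 3], max=6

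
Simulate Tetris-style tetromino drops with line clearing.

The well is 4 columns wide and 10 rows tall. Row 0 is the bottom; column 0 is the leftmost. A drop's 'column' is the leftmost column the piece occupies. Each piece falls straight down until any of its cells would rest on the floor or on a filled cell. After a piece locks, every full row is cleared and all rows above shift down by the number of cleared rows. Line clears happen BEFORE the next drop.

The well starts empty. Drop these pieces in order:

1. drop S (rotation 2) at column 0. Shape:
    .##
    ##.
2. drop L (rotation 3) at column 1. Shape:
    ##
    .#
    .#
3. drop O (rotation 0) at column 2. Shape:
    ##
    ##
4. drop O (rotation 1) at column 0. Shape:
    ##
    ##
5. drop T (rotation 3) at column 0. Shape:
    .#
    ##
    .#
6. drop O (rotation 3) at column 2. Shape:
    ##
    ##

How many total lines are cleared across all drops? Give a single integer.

Drop 1: S rot2 at col 0 lands with bottom-row=0; cleared 0 line(s) (total 0); column heights now [1 2 2 0], max=2
Drop 2: L rot3 at col 1 lands with bottom-row=2; cleared 0 line(s) (total 0); column heights now [1 5 5 0], max=5
Drop 3: O rot0 at col 2 lands with bottom-row=5; cleared 0 line(s) (total 0); column heights now [1 5 7 7], max=7
Drop 4: O rot1 at col 0 lands with bottom-row=5; cleared 2 line(s) (total 2); column heights now [1 5 5 0], max=5
Drop 5: T rot3 at col 0 lands with bottom-row=5; cleared 0 line(s) (total 2); column heights now [7 8 5 0], max=8
Drop 6: O rot3 at col 2 lands with bottom-row=5; cleared 1 line(s) (total 3); column heights now [1 7 6 6], max=7

Answer: 3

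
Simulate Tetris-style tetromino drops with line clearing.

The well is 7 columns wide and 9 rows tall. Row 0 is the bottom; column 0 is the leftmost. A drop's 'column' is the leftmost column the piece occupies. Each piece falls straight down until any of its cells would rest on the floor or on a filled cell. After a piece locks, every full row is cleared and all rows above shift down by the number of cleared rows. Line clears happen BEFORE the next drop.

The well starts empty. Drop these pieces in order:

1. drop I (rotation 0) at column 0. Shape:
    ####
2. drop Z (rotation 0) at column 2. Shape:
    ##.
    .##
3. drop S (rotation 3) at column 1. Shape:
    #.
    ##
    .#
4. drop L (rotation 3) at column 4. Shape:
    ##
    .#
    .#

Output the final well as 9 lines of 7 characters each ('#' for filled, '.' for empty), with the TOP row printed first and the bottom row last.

Answer: .......
.......
.......
.#.....
.##....
..#....
..####.
...###.
####.#.

Derivation:
Drop 1: I rot0 at col 0 lands with bottom-row=0; cleared 0 line(s) (total 0); column heights now [1 1 1 1 0 0 0], max=1
Drop 2: Z rot0 at col 2 lands with bottom-row=1; cleared 0 line(s) (total 0); column heights now [1 1 3 3 2 0 0], max=3
Drop 3: S rot3 at col 1 lands with bottom-row=3; cleared 0 line(s) (total 0); column heights now [1 6 5 3 2 0 0], max=6
Drop 4: L rot3 at col 4 lands with bottom-row=0; cleared 0 line(s) (total 0); column heights now [1 6 5 3 3 3 0], max=6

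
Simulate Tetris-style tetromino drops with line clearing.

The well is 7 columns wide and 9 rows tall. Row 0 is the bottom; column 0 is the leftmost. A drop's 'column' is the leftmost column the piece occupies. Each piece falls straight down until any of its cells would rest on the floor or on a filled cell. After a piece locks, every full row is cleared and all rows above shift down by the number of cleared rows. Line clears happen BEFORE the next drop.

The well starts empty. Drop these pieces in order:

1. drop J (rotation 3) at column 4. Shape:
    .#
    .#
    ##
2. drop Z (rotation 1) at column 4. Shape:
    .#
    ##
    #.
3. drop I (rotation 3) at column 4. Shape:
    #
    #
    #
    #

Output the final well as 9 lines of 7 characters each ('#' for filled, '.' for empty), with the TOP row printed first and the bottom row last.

Answer: .......
....#..
....#..
....#..
....##.
....##.
....##.
.....#.
....##.

Derivation:
Drop 1: J rot3 at col 4 lands with bottom-row=0; cleared 0 line(s) (total 0); column heights now [0 0 0 0 1 3 0], max=3
Drop 2: Z rot1 at col 4 lands with bottom-row=2; cleared 0 line(s) (total 0); column heights now [0 0 0 0 4 5 0], max=5
Drop 3: I rot3 at col 4 lands with bottom-row=4; cleared 0 line(s) (total 0); column heights now [0 0 0 0 8 5 0], max=8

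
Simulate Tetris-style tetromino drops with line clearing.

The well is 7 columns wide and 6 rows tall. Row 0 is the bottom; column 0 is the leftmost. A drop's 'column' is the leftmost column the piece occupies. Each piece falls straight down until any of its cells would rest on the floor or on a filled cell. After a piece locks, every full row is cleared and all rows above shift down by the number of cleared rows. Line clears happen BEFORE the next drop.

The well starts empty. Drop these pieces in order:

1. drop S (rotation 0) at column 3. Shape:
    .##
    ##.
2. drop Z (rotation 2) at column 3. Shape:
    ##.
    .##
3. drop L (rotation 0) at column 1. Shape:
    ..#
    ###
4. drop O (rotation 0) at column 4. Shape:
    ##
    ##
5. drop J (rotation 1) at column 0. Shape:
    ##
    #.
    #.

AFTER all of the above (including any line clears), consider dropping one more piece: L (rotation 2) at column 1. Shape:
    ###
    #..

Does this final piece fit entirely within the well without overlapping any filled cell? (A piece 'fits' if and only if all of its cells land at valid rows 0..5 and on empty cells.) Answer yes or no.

Answer: no

Derivation:
Drop 1: S rot0 at col 3 lands with bottom-row=0; cleared 0 line(s) (total 0); column heights now [0 0 0 1 2 2 0], max=2
Drop 2: Z rot2 at col 3 lands with bottom-row=2; cleared 0 line(s) (total 0); column heights now [0 0 0 4 4 3 0], max=4
Drop 3: L rot0 at col 1 lands with bottom-row=4; cleared 0 line(s) (total 0); column heights now [0 5 5 6 4 3 0], max=6
Drop 4: O rot0 at col 4 lands with bottom-row=4; cleared 0 line(s) (total 0); column heights now [0 5 5 6 6 6 0], max=6
Drop 5: J rot1 at col 0 lands with bottom-row=3; cleared 0 line(s) (total 0); column heights now [6 6 5 6 6 6 0], max=6
Test piece L rot2 at col 1 (width 3): heights before test = [6 6 5 6 6 6 0]; fits = False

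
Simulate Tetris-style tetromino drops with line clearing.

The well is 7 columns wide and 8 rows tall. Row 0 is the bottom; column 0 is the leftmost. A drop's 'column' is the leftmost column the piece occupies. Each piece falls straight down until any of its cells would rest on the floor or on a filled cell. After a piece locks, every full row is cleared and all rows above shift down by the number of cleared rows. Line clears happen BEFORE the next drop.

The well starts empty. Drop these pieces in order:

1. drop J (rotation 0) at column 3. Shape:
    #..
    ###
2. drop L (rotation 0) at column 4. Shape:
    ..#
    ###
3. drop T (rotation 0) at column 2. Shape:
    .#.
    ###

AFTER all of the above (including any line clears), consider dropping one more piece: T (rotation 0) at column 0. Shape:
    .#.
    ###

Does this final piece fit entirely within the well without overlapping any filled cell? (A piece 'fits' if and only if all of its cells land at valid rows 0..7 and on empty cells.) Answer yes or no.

Answer: yes

Derivation:
Drop 1: J rot0 at col 3 lands with bottom-row=0; cleared 0 line(s) (total 0); column heights now [0 0 0 2 1 1 0], max=2
Drop 2: L rot0 at col 4 lands with bottom-row=1; cleared 0 line(s) (total 0); column heights now [0 0 0 2 2 2 3], max=3
Drop 3: T rot0 at col 2 lands with bottom-row=2; cleared 0 line(s) (total 0); column heights now [0 0 3 4 3 2 3], max=4
Test piece T rot0 at col 0 (width 3): heights before test = [0 0 3 4 3 2 3]; fits = True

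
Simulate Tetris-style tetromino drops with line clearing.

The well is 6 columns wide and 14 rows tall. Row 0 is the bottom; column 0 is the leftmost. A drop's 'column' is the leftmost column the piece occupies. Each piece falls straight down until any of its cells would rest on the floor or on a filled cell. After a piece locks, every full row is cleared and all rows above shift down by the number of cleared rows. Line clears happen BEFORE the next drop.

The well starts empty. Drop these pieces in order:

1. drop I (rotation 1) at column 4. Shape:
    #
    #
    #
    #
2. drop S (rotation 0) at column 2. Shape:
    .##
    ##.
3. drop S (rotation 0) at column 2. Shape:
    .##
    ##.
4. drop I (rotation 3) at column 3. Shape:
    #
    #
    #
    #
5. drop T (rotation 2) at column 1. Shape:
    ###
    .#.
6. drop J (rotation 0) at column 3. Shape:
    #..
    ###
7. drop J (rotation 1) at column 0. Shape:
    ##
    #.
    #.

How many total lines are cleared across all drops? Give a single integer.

Answer: 0

Derivation:
Drop 1: I rot1 at col 4 lands with bottom-row=0; cleared 0 line(s) (total 0); column heights now [0 0 0 0 4 0], max=4
Drop 2: S rot0 at col 2 lands with bottom-row=3; cleared 0 line(s) (total 0); column heights now [0 0 4 5 5 0], max=5
Drop 3: S rot0 at col 2 lands with bottom-row=5; cleared 0 line(s) (total 0); column heights now [0 0 6 7 7 0], max=7
Drop 4: I rot3 at col 3 lands with bottom-row=7; cleared 0 line(s) (total 0); column heights now [0 0 6 11 7 0], max=11
Drop 5: T rot2 at col 1 lands with bottom-row=10; cleared 0 line(s) (total 0); column heights now [0 12 12 12 7 0], max=12
Drop 6: J rot0 at col 3 lands with bottom-row=12; cleared 0 line(s) (total 0); column heights now [0 12 12 14 13 13], max=14
Drop 7: J rot1 at col 0 lands with bottom-row=10; cleared 0 line(s) (total 0); column heights now [13 13 12 14 13 13], max=14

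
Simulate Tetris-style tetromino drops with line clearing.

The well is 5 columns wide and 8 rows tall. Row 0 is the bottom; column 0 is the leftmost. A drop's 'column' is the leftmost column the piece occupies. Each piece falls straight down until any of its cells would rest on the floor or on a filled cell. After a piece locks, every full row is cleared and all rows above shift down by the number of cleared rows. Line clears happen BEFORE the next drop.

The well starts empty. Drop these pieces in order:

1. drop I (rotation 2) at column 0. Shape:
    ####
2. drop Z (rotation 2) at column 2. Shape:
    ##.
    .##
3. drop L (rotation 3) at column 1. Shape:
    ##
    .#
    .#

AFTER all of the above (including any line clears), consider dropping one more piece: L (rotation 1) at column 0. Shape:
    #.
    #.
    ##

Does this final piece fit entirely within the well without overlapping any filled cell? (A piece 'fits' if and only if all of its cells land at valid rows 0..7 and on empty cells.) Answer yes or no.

Drop 1: I rot2 at col 0 lands with bottom-row=0; cleared 0 line(s) (total 0); column heights now [1 1 1 1 0], max=1
Drop 2: Z rot2 at col 2 lands with bottom-row=1; cleared 0 line(s) (total 0); column heights now [1 1 3 3 2], max=3
Drop 3: L rot3 at col 1 lands with bottom-row=3; cleared 0 line(s) (total 0); column heights now [1 6 6 3 2], max=6
Test piece L rot1 at col 0 (width 2): heights before test = [1 6 6 3 2]; fits = False

Answer: no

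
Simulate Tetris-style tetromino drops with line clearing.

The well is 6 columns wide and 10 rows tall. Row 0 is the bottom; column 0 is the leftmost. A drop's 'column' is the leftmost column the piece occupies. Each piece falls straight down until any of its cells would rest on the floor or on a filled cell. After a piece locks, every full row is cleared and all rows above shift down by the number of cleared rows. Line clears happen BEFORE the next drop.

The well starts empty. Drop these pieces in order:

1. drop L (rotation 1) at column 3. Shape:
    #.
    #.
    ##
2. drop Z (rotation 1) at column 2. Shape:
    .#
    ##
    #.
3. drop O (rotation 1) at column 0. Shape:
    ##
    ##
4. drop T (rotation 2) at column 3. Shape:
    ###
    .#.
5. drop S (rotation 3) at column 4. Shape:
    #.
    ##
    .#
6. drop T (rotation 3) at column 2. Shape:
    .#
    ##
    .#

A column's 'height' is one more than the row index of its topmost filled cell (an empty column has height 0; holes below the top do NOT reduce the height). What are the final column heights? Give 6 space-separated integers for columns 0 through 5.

Answer: 2 2 8 9 9 8

Derivation:
Drop 1: L rot1 at col 3 lands with bottom-row=0; cleared 0 line(s) (total 0); column heights now [0 0 0 3 1 0], max=3
Drop 2: Z rot1 at col 2 lands with bottom-row=2; cleared 0 line(s) (total 0); column heights now [0 0 4 5 1 0], max=5
Drop 3: O rot1 at col 0 lands with bottom-row=0; cleared 0 line(s) (total 0); column heights now [2 2 4 5 1 0], max=5
Drop 4: T rot2 at col 3 lands with bottom-row=4; cleared 0 line(s) (total 0); column heights now [2 2 4 6 6 6], max=6
Drop 5: S rot3 at col 4 lands with bottom-row=6; cleared 0 line(s) (total 0); column heights now [2 2 4 6 9 8], max=9
Drop 6: T rot3 at col 2 lands with bottom-row=6; cleared 0 line(s) (total 0); column heights now [2 2 8 9 9 8], max=9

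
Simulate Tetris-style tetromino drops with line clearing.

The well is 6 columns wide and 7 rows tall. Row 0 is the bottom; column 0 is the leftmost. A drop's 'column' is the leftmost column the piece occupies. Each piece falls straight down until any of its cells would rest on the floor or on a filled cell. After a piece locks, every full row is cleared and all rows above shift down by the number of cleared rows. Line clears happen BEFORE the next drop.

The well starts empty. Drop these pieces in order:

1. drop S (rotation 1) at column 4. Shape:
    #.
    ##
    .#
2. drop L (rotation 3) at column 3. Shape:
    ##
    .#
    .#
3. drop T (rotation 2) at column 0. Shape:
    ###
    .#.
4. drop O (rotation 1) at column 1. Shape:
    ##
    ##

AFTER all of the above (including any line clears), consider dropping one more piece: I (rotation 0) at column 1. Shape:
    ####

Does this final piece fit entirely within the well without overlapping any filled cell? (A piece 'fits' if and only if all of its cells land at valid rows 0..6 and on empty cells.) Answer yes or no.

Drop 1: S rot1 at col 4 lands with bottom-row=0; cleared 0 line(s) (total 0); column heights now [0 0 0 0 3 2], max=3
Drop 2: L rot3 at col 3 lands with bottom-row=3; cleared 0 line(s) (total 0); column heights now [0 0 0 6 6 2], max=6
Drop 3: T rot2 at col 0 lands with bottom-row=0; cleared 0 line(s) (total 0); column heights now [2 2 2 6 6 2], max=6
Drop 4: O rot1 at col 1 lands with bottom-row=2; cleared 0 line(s) (total 0); column heights now [2 4 4 6 6 2], max=6
Test piece I rot0 at col 1 (width 4): heights before test = [2 4 4 6 6 2]; fits = True

Answer: yes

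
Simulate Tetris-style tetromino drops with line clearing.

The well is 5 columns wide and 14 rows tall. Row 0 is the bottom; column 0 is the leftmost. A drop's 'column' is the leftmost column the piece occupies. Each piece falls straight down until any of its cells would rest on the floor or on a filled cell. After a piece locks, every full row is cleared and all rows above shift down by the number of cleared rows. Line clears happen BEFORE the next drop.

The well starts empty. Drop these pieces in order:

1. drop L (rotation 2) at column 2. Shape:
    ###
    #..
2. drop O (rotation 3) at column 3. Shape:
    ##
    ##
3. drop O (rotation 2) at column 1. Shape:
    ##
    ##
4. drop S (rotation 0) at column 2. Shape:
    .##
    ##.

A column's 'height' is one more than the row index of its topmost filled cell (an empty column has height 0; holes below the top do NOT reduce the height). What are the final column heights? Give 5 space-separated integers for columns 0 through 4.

Drop 1: L rot2 at col 2 lands with bottom-row=0; cleared 0 line(s) (total 0); column heights now [0 0 2 2 2], max=2
Drop 2: O rot3 at col 3 lands with bottom-row=2; cleared 0 line(s) (total 0); column heights now [0 0 2 4 4], max=4
Drop 3: O rot2 at col 1 lands with bottom-row=2; cleared 0 line(s) (total 0); column heights now [0 4 4 4 4], max=4
Drop 4: S rot0 at col 2 lands with bottom-row=4; cleared 0 line(s) (total 0); column heights now [0 4 5 6 6], max=6

Answer: 0 4 5 6 6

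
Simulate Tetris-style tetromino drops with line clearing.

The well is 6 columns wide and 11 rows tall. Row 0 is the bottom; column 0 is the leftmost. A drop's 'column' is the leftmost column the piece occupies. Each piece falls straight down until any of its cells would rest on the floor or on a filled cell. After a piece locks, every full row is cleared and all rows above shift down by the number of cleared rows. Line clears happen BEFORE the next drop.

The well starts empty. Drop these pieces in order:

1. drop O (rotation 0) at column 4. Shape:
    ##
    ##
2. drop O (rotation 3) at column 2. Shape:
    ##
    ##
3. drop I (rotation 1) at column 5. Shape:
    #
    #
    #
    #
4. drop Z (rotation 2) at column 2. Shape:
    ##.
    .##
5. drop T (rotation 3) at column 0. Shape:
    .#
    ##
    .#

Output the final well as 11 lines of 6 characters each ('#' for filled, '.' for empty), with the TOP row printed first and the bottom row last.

Drop 1: O rot0 at col 4 lands with bottom-row=0; cleared 0 line(s) (total 0); column heights now [0 0 0 0 2 2], max=2
Drop 2: O rot3 at col 2 lands with bottom-row=0; cleared 0 line(s) (total 0); column heights now [0 0 2 2 2 2], max=2
Drop 3: I rot1 at col 5 lands with bottom-row=2; cleared 0 line(s) (total 0); column heights now [0 0 2 2 2 6], max=6
Drop 4: Z rot2 at col 2 lands with bottom-row=2; cleared 0 line(s) (total 0); column heights now [0 0 4 4 3 6], max=6
Drop 5: T rot3 at col 0 lands with bottom-row=0; cleared 1 line(s) (total 1); column heights now [0 2 3 3 2 5], max=5

Answer: ......
......
......
......
......
......
.....#
.....#
..##.#
.#.###
.#####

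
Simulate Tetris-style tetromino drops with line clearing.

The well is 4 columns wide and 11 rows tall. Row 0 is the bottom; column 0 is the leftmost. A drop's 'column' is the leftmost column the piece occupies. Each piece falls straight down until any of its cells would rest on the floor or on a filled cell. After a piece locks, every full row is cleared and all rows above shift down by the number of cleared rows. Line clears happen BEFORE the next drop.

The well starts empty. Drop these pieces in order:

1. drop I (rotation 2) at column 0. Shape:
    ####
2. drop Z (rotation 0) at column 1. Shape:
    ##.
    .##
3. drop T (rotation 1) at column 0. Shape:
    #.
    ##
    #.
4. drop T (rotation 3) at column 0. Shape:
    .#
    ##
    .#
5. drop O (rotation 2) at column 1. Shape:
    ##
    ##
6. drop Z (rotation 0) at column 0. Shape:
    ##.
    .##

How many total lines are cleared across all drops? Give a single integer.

Answer: 1

Derivation:
Drop 1: I rot2 at col 0 lands with bottom-row=0; cleared 1 line(s) (total 1); column heights now [0 0 0 0], max=0
Drop 2: Z rot0 at col 1 lands with bottom-row=0; cleared 0 line(s) (total 1); column heights now [0 2 2 1], max=2
Drop 3: T rot1 at col 0 lands with bottom-row=1; cleared 0 line(s) (total 1); column heights now [4 3 2 1], max=4
Drop 4: T rot3 at col 0 lands with bottom-row=3; cleared 0 line(s) (total 1); column heights now [5 6 2 1], max=6
Drop 5: O rot2 at col 1 lands with bottom-row=6; cleared 0 line(s) (total 1); column heights now [5 8 8 1], max=8
Drop 6: Z rot0 at col 0 lands with bottom-row=8; cleared 0 line(s) (total 1); column heights now [10 10 9 1], max=10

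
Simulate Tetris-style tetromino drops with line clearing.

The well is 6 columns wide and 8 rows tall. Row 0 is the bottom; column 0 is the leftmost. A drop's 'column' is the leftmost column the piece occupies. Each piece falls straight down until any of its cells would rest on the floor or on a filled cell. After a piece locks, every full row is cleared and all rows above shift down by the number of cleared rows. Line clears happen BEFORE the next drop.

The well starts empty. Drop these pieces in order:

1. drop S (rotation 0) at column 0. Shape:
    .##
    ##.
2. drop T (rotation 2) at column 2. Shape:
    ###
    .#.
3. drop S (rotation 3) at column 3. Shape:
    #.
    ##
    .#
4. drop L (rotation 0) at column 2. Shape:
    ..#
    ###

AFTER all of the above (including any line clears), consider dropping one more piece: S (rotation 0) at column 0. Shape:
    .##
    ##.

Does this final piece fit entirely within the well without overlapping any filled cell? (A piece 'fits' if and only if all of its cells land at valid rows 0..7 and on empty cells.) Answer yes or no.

Answer: yes

Derivation:
Drop 1: S rot0 at col 0 lands with bottom-row=0; cleared 0 line(s) (total 0); column heights now [1 2 2 0 0 0], max=2
Drop 2: T rot2 at col 2 lands with bottom-row=1; cleared 0 line(s) (total 0); column heights now [1 2 3 3 3 0], max=3
Drop 3: S rot3 at col 3 lands with bottom-row=3; cleared 0 line(s) (total 0); column heights now [1 2 3 6 5 0], max=6
Drop 4: L rot0 at col 2 lands with bottom-row=6; cleared 0 line(s) (total 0); column heights now [1 2 7 7 8 0], max=8
Test piece S rot0 at col 0 (width 3): heights before test = [1 2 7 7 8 0]; fits = True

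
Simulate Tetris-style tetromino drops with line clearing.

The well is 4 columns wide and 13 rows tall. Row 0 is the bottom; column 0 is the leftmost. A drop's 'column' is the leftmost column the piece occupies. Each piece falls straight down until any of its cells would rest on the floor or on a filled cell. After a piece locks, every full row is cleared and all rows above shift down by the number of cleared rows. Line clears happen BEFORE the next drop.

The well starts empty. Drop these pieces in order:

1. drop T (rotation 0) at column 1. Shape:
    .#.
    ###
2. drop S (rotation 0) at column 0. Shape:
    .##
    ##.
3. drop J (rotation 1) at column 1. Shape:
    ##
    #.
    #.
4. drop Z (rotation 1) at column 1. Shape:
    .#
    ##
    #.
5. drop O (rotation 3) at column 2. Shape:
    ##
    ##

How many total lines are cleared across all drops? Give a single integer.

Drop 1: T rot0 at col 1 lands with bottom-row=0; cleared 0 line(s) (total 0); column heights now [0 1 2 1], max=2
Drop 2: S rot0 at col 0 lands with bottom-row=1; cleared 0 line(s) (total 0); column heights now [2 3 3 1], max=3
Drop 3: J rot1 at col 1 lands with bottom-row=3; cleared 0 line(s) (total 0); column heights now [2 6 6 1], max=6
Drop 4: Z rot1 at col 1 lands with bottom-row=6; cleared 0 line(s) (total 0); column heights now [2 8 9 1], max=9
Drop 5: O rot3 at col 2 lands with bottom-row=9; cleared 0 line(s) (total 0); column heights now [2 8 11 11], max=11

Answer: 0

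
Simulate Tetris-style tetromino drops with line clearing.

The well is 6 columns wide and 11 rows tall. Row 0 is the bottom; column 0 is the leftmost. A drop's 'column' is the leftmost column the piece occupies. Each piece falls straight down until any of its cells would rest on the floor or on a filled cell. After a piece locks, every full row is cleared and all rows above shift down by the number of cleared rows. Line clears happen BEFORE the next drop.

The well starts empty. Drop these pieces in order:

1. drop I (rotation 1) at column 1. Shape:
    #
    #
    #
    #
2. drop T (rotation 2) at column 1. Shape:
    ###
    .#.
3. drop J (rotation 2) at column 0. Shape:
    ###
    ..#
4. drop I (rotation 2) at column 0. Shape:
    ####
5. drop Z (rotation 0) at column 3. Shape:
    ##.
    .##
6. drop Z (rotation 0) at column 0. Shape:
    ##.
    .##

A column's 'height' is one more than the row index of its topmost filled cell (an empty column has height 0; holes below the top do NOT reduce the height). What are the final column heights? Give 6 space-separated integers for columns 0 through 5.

Answer: 9 9 8 8 8 0

Derivation:
Drop 1: I rot1 at col 1 lands with bottom-row=0; cleared 0 line(s) (total 0); column heights now [0 4 0 0 0 0], max=4
Drop 2: T rot2 at col 1 lands with bottom-row=3; cleared 0 line(s) (total 0); column heights now [0 5 5 5 0 0], max=5
Drop 3: J rot2 at col 0 lands with bottom-row=5; cleared 0 line(s) (total 0); column heights now [7 7 7 5 0 0], max=7
Drop 4: I rot2 at col 0 lands with bottom-row=7; cleared 0 line(s) (total 0); column heights now [8 8 8 8 0 0], max=8
Drop 5: Z rot0 at col 3 lands with bottom-row=7; cleared 1 line(s) (total 1); column heights now [7 7 7 8 8 0], max=8
Drop 6: Z rot0 at col 0 lands with bottom-row=7; cleared 0 line(s) (total 1); column heights now [9 9 8 8 8 0], max=9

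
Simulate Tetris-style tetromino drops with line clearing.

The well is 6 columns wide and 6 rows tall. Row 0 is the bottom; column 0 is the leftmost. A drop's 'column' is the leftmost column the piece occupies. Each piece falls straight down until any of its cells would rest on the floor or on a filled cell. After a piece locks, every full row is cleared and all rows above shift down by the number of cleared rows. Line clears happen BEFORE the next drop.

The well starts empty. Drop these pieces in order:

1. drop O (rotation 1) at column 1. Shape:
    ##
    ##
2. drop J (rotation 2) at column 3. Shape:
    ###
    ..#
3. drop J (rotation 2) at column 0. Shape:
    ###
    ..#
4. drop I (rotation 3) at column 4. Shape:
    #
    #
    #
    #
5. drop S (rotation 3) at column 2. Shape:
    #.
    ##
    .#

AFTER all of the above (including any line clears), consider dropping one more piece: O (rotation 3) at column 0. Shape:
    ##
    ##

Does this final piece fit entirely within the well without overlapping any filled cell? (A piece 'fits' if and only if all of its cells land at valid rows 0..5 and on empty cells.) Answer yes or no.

Drop 1: O rot1 at col 1 lands with bottom-row=0; cleared 0 line(s) (total 0); column heights now [0 2 2 0 0 0], max=2
Drop 2: J rot2 at col 3 lands with bottom-row=0; cleared 0 line(s) (total 0); column heights now [0 2 2 2 2 2], max=2
Drop 3: J rot2 at col 0 lands with bottom-row=2; cleared 0 line(s) (total 0); column heights now [4 4 4 2 2 2], max=4
Drop 4: I rot3 at col 4 lands with bottom-row=2; cleared 0 line(s) (total 0); column heights now [4 4 4 2 6 2], max=6
Drop 5: S rot3 at col 2 lands with bottom-row=3; cleared 0 line(s) (total 0); column heights now [4 4 6 5 6 2], max=6
Test piece O rot3 at col 0 (width 2): heights before test = [4 4 6 5 6 2]; fits = True

Answer: yes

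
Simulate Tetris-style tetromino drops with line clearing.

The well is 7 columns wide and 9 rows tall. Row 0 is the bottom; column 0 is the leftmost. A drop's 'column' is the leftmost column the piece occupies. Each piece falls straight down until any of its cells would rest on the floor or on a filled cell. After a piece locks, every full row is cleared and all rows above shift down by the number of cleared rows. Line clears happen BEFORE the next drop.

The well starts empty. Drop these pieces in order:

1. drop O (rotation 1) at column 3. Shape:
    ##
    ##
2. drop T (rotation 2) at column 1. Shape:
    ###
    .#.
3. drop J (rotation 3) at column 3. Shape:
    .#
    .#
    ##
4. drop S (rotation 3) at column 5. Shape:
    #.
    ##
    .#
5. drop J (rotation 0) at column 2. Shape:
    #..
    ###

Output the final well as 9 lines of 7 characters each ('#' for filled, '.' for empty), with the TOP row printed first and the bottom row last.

Drop 1: O rot1 at col 3 lands with bottom-row=0; cleared 0 line(s) (total 0); column heights now [0 0 0 2 2 0 0], max=2
Drop 2: T rot2 at col 1 lands with bottom-row=1; cleared 0 line(s) (total 0); column heights now [0 3 3 3 2 0 0], max=3
Drop 3: J rot3 at col 3 lands with bottom-row=3; cleared 0 line(s) (total 0); column heights now [0 3 3 4 6 0 0], max=6
Drop 4: S rot3 at col 5 lands with bottom-row=0; cleared 0 line(s) (total 0); column heights now [0 3 3 4 6 3 2], max=6
Drop 5: J rot0 at col 2 lands with bottom-row=6; cleared 0 line(s) (total 0); column heights now [0 3 8 7 7 3 2], max=8

Answer: .......
..#....
..###..
....#..
....#..
...##..
.###.#.
..#####
...##.#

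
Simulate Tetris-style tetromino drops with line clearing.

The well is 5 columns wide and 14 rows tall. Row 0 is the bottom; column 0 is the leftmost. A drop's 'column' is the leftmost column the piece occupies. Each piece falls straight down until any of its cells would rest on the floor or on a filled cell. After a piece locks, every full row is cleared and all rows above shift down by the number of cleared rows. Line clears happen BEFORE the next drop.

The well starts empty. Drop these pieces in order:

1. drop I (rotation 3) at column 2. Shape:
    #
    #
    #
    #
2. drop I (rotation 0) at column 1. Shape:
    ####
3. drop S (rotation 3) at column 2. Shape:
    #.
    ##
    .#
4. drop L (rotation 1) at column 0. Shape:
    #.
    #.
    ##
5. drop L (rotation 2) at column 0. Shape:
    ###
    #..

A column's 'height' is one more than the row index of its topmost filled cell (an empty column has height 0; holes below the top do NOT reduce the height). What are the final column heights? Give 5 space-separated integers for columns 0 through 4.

Drop 1: I rot3 at col 2 lands with bottom-row=0; cleared 0 line(s) (total 0); column heights now [0 0 4 0 0], max=4
Drop 2: I rot0 at col 1 lands with bottom-row=4; cleared 0 line(s) (total 0); column heights now [0 5 5 5 5], max=5
Drop 3: S rot3 at col 2 lands with bottom-row=5; cleared 0 line(s) (total 0); column heights now [0 5 8 7 5], max=8
Drop 4: L rot1 at col 0 lands with bottom-row=5; cleared 0 line(s) (total 0); column heights now [8 6 8 7 5], max=8
Drop 5: L rot2 at col 0 lands with bottom-row=8; cleared 0 line(s) (total 0); column heights now [10 10 10 7 5], max=10

Answer: 10 10 10 7 5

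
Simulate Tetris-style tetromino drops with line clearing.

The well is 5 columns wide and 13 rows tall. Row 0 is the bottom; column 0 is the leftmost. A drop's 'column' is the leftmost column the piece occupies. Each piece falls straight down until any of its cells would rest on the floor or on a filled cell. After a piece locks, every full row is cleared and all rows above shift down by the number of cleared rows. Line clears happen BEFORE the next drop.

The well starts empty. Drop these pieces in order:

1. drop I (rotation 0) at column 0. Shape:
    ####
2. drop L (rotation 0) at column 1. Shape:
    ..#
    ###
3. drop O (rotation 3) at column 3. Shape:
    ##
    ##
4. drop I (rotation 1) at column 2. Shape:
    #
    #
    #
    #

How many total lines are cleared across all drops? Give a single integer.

Drop 1: I rot0 at col 0 lands with bottom-row=0; cleared 0 line(s) (total 0); column heights now [1 1 1 1 0], max=1
Drop 2: L rot0 at col 1 lands with bottom-row=1; cleared 0 line(s) (total 0); column heights now [1 2 2 3 0], max=3
Drop 3: O rot3 at col 3 lands with bottom-row=3; cleared 0 line(s) (total 0); column heights now [1 2 2 5 5], max=5
Drop 4: I rot1 at col 2 lands with bottom-row=2; cleared 0 line(s) (total 0); column heights now [1 2 6 5 5], max=6

Answer: 0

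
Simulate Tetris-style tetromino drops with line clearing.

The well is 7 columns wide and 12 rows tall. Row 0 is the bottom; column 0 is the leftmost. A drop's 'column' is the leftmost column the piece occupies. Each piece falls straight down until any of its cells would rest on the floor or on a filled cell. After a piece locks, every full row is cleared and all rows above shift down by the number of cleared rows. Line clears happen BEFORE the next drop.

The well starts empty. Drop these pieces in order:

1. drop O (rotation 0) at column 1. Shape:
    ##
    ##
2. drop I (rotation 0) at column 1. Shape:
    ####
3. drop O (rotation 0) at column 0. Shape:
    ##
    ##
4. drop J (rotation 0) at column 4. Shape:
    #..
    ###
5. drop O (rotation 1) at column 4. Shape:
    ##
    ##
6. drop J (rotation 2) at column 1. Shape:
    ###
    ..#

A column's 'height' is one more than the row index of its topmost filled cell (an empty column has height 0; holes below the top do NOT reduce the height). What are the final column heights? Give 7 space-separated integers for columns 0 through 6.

Answer: 5 6 6 6 7 7 4

Derivation:
Drop 1: O rot0 at col 1 lands with bottom-row=0; cleared 0 line(s) (total 0); column heights now [0 2 2 0 0 0 0], max=2
Drop 2: I rot0 at col 1 lands with bottom-row=2; cleared 0 line(s) (total 0); column heights now [0 3 3 3 3 0 0], max=3
Drop 3: O rot0 at col 0 lands with bottom-row=3; cleared 0 line(s) (total 0); column heights now [5 5 3 3 3 0 0], max=5
Drop 4: J rot0 at col 4 lands with bottom-row=3; cleared 0 line(s) (total 0); column heights now [5 5 3 3 5 4 4], max=5
Drop 5: O rot1 at col 4 lands with bottom-row=5; cleared 0 line(s) (total 0); column heights now [5 5 3 3 7 7 4], max=7
Drop 6: J rot2 at col 1 lands with bottom-row=4; cleared 0 line(s) (total 0); column heights now [5 6 6 6 7 7 4], max=7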